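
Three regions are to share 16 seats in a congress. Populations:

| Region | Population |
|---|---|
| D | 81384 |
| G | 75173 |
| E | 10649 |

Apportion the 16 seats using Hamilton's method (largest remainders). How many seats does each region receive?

Total 167206; standard divisor 167206/16 ≈ 10450.375.
Standard quotas: D 7.7877, G 7.1933, E 1.0190.
Lower quotas: D 7, G 7, E 1 (sum 15, leaving 1 seat).
Remainders in descending order: D 0.7877, G 0.1933, E 0.0190.
Largest remainder: D receives the extra seat.

D=8, G=7, E=1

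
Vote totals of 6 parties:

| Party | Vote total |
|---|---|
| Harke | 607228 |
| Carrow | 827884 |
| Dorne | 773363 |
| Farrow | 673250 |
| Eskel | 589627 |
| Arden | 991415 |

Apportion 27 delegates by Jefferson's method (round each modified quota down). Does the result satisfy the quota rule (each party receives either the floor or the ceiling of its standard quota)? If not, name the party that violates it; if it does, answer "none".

none

Standard quotas: Harke 3.674, Carrow 5.009, Dorne 4.679, Farrow 4.073, Eskel 3.567, Arden 5.998.
Jefferson allocation: Harke 4, Carrow 5, Dorne 5, Farrow 4, Eskel 3, Arden 6.
Every allocation lies between the lower and upper quota.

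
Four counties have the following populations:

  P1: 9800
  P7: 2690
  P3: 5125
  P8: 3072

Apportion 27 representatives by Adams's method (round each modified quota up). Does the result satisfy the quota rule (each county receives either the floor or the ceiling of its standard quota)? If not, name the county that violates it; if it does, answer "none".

none

Standard quotas: P1 12.791, P7 3.511, P3 6.689, P8 4.009.
Adams allocation: P1 12, P7 4, P3 7, P8 4.
Every allocation lies between the lower and upper quota.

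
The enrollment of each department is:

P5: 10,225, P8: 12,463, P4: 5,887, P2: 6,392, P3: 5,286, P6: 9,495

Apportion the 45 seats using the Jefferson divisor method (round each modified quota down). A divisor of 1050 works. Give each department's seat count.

With modified divisor 1050: modified quotas P5 9.738, P8 11.870, P4 5.607, P2 6.088, P3 5.034, P6 9.043.
Rounding down: P5 9, P8 11, P4 5, P2 6, P3 5, P6 9 (total 45).

P5: 9, P8: 11, P4: 5, P2: 6, P3: 5, P6: 9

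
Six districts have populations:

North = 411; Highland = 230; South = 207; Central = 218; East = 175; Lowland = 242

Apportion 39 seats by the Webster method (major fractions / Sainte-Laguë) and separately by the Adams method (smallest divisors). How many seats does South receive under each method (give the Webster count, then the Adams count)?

5 and 6

Webster: North 11, Highland 6, South 5, Central 6, East 5, Lowland 6.
Adams: North 10, Highland 6, South 6, Central 6, East 5, Lowland 6.
South gets 5 under Webster and 6 under Adams.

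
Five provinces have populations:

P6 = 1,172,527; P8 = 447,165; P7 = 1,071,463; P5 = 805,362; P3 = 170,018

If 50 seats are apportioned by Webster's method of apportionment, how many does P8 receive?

Standard divisor 3666535/50 ≈ 73330.7; standard quotas: P6 15.990, P8 6.098, P7 14.611, P5 10.983, P3 2.319.
Rounding to the nearest integer gives P6 16, P8 6, P7 15, P5 11, P3 2 — total 50, matching the house size, so no adjustment is needed.
P8 receives 6.

6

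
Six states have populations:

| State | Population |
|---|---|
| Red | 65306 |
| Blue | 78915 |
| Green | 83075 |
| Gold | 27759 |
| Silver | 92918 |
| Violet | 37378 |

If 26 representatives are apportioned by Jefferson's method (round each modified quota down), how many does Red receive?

Standard divisor 385351/26 ≈ 14821.192; standard quotas: Red 4.406, Blue 5.324, Green 5.605, Gold 1.873, Silver 6.269, Violet 2.522.
Rounding down gives 4, 5, 5, 1, 6, 2 = 23 seats, so the divisor must be adjusted.
With modified divisor 13200: modified quotas Red 4.947, Blue 5.978, Green 6.294, Gold 2.103, Silver 7.039, Violet 2.832.
Rounding down: Red 4, Blue 5, Green 6, Gold 2, Silver 7, Violet 2 (total 26).
Red receives 4.

4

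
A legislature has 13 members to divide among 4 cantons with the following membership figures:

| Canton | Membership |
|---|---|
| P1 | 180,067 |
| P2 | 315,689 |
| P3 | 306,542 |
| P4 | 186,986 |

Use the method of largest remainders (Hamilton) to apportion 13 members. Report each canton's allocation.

P1: 2; P2: 4; P3: 4; P4: 3

Standard divisor: 989284 ÷ 13 ≈ 76098.769.
Standard quotas: P1 2.3662, P2 4.1484, P3 4.0282, P4 2.4571.
Lower quotas: P1 2, P2 4, P3 4, P4 2 (sum 12, leaving 1 seat).
Remainders in descending order: P4 0.4571, P1 0.3662, P2 0.1484, P3 0.0282.
Largest remainder: P4 receives the extra seat.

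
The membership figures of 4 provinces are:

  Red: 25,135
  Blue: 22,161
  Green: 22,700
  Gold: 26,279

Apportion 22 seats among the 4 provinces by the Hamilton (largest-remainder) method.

Red: 6, Blue: 5, Green: 5, Gold: 6

Standard divisor: 96275 ÷ 22 ≈ 4376.136.
Standard quotas: Red 5.7437, Blue 5.0641, Green 5.1872, Gold 6.0051.
Lower quotas: Red 5, Blue 5, Green 5, Gold 6 (sum 21, leaving 1 seat).
Remainders in descending order: Red 0.7437, Green 0.1872, Blue 0.0641, Gold 0.0051.
The surplus seat goes to Red.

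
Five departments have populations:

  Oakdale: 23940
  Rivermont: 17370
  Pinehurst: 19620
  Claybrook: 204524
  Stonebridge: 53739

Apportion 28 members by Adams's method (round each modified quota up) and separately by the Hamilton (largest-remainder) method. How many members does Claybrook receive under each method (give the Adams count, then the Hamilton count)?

Adams: Oakdale 2, Rivermont 2, Pinehurst 2, Claybrook 17, Stonebridge 5.
Hamilton: Oakdale 2, Rivermont 1, Pinehurst 2, Claybrook 18, Stonebridge 5.
Claybrook gets 17 under Adams and 18 under Hamilton.

17 and 18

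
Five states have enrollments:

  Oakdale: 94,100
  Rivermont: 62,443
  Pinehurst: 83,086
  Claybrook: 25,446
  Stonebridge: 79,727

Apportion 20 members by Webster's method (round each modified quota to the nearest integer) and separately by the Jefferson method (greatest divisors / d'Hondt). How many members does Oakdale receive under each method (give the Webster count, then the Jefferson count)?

Webster: Oakdale 5, Rivermont 4, Pinehurst 5, Claybrook 1, Stonebridge 5.
Jefferson: Oakdale 6, Rivermont 3, Pinehurst 5, Claybrook 1, Stonebridge 5.
Oakdale gets 5 under Webster and 6 under Jefferson.

5 and 6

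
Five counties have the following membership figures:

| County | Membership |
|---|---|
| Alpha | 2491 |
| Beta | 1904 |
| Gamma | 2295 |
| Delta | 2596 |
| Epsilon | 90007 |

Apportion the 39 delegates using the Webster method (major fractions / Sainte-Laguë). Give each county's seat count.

Standard divisor 99293/39 ≈ 2545.974; standard quotas: Alpha 0.978, Beta 0.748, Gamma 0.901, Delta 1.020, Epsilon 35.353.
Rounding to the nearest integer gives Alpha 1, Beta 1, Gamma 1, Delta 1, Epsilon 35 — total 39, matching the house size, so no adjustment is needed.

Alpha=1; Beta=1; Gamma=1; Delta=1; Epsilon=35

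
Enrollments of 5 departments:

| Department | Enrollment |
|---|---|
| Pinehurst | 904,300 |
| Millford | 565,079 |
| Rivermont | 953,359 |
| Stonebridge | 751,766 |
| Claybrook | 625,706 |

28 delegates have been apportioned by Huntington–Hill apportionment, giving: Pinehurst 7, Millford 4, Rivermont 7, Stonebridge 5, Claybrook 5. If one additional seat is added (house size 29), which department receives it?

Stonebridge

Priority for the next seat is population ÷ (√(s·(s+1))).
Priorities: Pinehurst 120842.171, Millford 126355.506, Rivermont 127397.955, Stonebridge 137253.065, Claybrook 114237.764.
Highest priority: Stonebridge.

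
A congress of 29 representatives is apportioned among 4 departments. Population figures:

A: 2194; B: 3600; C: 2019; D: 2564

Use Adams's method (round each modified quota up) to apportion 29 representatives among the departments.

Standard divisor 10377/29 ≈ 357.828; standard quotas: A 6.131, B 10.061, C 5.642, D 7.165.
Rounding up gives 7, 11, 6, 8 = 32 seats, so the divisor must be adjusted.
With modified divisor 380: modified quotas A 5.774, B 9.474, C 5.313, D 6.747.
Rounding up: A 6, B 10, C 6, D 7 (total 29).

A 6, B 10, C 6, D 7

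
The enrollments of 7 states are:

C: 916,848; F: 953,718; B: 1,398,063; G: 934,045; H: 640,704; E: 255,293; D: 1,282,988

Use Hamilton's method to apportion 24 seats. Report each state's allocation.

Standard divisor: 6381659 ÷ 24 ≈ 265902.458.
Standard quotas: C 3.4481, F 3.5867, B 5.2578, G 3.5127, H 2.4095, E 0.9601, D 4.8250.
Lower quotas: C 3, F 3, B 5, G 3, H 2, E 0, D 4 (sum 20, leaving 4 seats).
Remainders in descending order: E 0.9601, D 0.8250, F 0.5867, G 0.5127, C 0.4481, H 0.4095, B 0.2578.
Largest remainders: E, D, F, G receive the extra seats.

C: 3, F: 4, B: 5, G: 4, H: 2, E: 1, D: 5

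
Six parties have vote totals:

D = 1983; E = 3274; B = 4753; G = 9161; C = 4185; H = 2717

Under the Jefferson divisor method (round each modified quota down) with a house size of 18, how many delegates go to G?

7

Standard divisor 26073/18 ≈ 1448.5; standard quotas: D 1.369, E 2.260, B 3.281, G 6.324, C 2.889, H 1.876.
Rounding down gives 1, 2, 3, 6, 2, 1 = 15 seats, so the divisor must be adjusted.
With modified divisor 1200: modified quotas D 1.653, E 2.728, B 3.961, G 7.634, C 3.487, H 2.264.
Rounding down: D 1, E 2, B 3, G 7, C 3, H 2 (total 18).
G receives 7.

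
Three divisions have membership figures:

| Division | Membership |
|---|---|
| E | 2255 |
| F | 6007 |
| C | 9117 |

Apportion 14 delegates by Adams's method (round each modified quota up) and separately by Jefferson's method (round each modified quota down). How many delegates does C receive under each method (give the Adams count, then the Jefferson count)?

Adams: E 2, F 5, C 7.
Jefferson: E 1, F 5, C 8.
C gets 7 under Adams and 8 under Jefferson.

7 and 8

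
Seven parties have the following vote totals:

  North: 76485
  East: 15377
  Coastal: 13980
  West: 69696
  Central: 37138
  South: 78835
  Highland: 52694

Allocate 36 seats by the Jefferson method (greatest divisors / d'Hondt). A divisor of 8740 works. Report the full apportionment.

North=8; East=1; Coastal=1; West=7; Central=4; South=9; Highland=6

With modified divisor 8740: modified quotas North 8.751, East 1.759, Coastal 1.600, West 7.974, Central 4.249, South 9.020, Highland 6.029.
Rounding down: North 8, East 1, Coastal 1, West 7, Central 4, South 9, Highland 6 (total 36).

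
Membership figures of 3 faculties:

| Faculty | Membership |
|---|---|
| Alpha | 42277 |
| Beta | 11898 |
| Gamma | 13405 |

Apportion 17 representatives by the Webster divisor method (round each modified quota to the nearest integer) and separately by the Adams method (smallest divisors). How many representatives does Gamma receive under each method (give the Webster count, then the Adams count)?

Webster: Alpha 11, Beta 3, Gamma 3.
Adams: Alpha 10, Beta 3, Gamma 4.
Gamma gets 3 under Webster and 4 under Adams.

3 and 4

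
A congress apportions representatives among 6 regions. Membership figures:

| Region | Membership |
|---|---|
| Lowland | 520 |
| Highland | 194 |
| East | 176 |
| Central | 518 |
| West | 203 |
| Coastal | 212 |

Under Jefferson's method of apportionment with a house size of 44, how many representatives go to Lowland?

Standard divisor 1823/44 ≈ 41.432; standard quotas: Lowland 12.551, Highland 4.682, East 4.248, Central 12.502, West 4.900, Coastal 5.117.
Rounding down gives 12, 4, 4, 12, 4, 5 = 41 seats, so the divisor must be adjusted.
With modified divisor 39: modified quotas Lowland 13.333, Highland 4.974, East 4.513, Central 13.282, West 5.205, Coastal 5.436.
Rounding down: Lowland 13, Highland 4, East 4, Central 13, West 5, Coastal 5 (total 44).
Lowland receives 13.

13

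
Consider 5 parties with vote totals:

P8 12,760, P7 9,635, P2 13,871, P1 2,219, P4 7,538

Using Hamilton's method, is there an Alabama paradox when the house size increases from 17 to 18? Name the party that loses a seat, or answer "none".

At 17 seats: P8 5, P7 3, P2 5, P1 1, P4 3.
At 18 seats: P8 5, P7 4, P2 5, P1 1, P4 3.
No party's allocation decreased.

none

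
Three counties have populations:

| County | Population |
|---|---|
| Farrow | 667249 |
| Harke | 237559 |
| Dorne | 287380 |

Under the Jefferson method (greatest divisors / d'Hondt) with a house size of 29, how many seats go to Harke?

6

Standard divisor 1192188/29 ≈ 41109.931; standard quotas: Farrow 16.231, Harke 5.779, Dorne 6.991.
Rounding down gives 16, 5, 6 = 27 seats, so the divisor must be adjusted.
With modified divisor 39400: modified quotas Farrow 16.935, Harke 6.029, Dorne 7.294.
Rounding down: Farrow 16, Harke 6, Dorne 7 (total 29).
Harke receives 6.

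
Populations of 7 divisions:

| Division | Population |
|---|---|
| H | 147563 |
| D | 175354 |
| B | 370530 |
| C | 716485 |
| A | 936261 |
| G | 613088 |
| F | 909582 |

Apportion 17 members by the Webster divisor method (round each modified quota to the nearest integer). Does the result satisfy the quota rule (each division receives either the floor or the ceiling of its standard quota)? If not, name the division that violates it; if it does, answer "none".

none

Standard quotas: H 0.648, D 0.771, B 1.628, C 3.148, A 4.114, G 2.694, F 3.997.
Webster allocation: H 1, D 1, B 2, C 3, A 4, G 2, F 4.
Every allocation lies between the lower and upper quota.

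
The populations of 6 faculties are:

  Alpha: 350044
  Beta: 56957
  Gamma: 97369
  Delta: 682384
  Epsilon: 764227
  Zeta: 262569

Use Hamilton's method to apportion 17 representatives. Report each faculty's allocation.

Alpha: 3, Beta: 0, Gamma: 1, Delta: 5, Epsilon: 6, Zeta: 2

The standard divisor is 2213550/17 ≈ 130208.824.
Standard quotas: Alpha 2.6883, Beta 0.4374, Gamma 0.7478, Delta 5.2407, Epsilon 5.8692, Zeta 2.0165.
Lower quotas: Alpha 2, Beta 0, Gamma 0, Delta 5, Epsilon 5, Zeta 2 (sum 14, leaving 3 seats).
Remainders in descending order: Epsilon 0.8692, Gamma 0.7478, Alpha 0.6883, Beta 0.4374, Delta 0.2407, Zeta 0.0165.
The surplus seats go to Epsilon, Gamma, Alpha.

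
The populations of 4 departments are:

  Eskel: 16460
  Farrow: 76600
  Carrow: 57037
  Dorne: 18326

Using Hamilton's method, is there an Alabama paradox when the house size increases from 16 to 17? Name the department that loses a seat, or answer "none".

Eskel

At 16 seats: Eskel 2, Farrow 7, Carrow 5, Dorne 2.
At 17 seats: Eskel 1, Farrow 8, Carrow 6, Dorne 2.
Eskel drops from 2 to 1.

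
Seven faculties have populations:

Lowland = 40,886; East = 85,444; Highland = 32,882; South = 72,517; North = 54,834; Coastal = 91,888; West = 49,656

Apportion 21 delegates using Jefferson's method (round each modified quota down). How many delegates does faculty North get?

3

Standard divisor 428107/21 ≈ 20386.048; standard quotas: Lowland 2.006, East 4.191, Highland 1.613, South 3.557, North 2.690, Coastal 4.507, West 2.436.
Rounding down gives 2, 4, 1, 3, 2, 4, 2 = 18 seats, so the divisor must be adjusted.
With modified divisor 17600: modified quotas Lowland 2.323, East 4.855, Highland 1.868, South 4.120, North 3.116, Coastal 5.221, West 2.821.
Rounding down: Lowland 2, East 4, Highland 1, South 4, North 3, Coastal 5, West 2 (total 21).
North receives 3.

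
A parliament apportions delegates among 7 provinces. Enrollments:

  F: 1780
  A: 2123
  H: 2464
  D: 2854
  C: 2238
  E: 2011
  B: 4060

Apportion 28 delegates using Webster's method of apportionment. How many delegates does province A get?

Standard divisor 17530/28 ≈ 626.071; standard quotas: F 2.843, A 3.391, H 3.936, D 4.559, C 3.575, E 3.212, B 6.485.
Rounding to the nearest integer gives F 3, A 3, H 4, D 5, C 4, E 3, B 6 — total 28, matching the house size, so no adjustment is needed.
A receives 3.

3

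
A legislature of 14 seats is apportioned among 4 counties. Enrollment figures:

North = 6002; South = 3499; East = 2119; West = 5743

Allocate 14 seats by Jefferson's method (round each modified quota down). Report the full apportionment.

North 5, South 3, East 1, West 5

Standard divisor 17363/14 ≈ 1240.214; standard quotas: North 4.839, South 2.821, East 1.709, West 4.631.
Rounding down gives 4, 2, 1, 4 = 11 seats, so the divisor must be adjusted.
With modified divisor 1100: modified quotas North 5.456, South 3.181, East 1.926, West 5.221.
Rounding down: North 5, South 3, East 1, West 5 (total 14).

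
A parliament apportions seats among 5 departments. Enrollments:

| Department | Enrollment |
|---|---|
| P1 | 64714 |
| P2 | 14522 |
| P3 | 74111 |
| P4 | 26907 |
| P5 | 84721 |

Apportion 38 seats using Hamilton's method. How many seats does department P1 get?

9

Total 264975; standard divisor 264975/38 ≈ 6973.026.
Standard quotas: P1 9.2806, P2 2.0826, P3 10.6282, P4 3.8587, P5 12.1498.
Lower quotas: P1 9, P2 2, P3 10, P4 3, P5 12 (sum 36, leaving 2 seats).
Remainders in descending order: P4 0.8587, P3 0.6282, P1 0.2806, P5 0.1498, P2 0.0826.
Largest remainders: P4, P3 receive the extra seats.
P1 receives 9.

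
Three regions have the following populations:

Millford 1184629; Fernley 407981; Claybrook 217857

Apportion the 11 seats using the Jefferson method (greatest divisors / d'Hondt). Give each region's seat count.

Standard divisor 1810467/11 ≈ 164587.909; standard quotas: Millford 7.198, Fernley 2.479, Claybrook 1.324.
Rounding down gives 7, 2, 1 = 10 seats, so the divisor must be adjusted.
With modified divisor 142000: modified quotas Millford 8.342, Fernley 2.873, Claybrook 1.534.
Rounding down: Millford 8, Fernley 2, Claybrook 1 (total 11).

Millford 8, Fernley 2, Claybrook 1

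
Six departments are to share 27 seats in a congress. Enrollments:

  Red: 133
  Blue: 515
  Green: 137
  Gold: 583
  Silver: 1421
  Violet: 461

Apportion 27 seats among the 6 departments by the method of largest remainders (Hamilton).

Red=1, Blue=4, Green=1, Gold=5, Silver=12, Violet=4

Total 3250; standard divisor 3250/27 ≈ 120.37.
Standard quotas: Red 1.105, Blue 4.278, Green 1.138, Gold 4.843, Silver 11.805, Violet 3.830.
Lower quotas: Red 1, Blue 4, Green 1, Gold 4, Silver 11, Violet 3 (sum 24, leaving 3 seats).
Remainders in descending order: Gold 0.843, Violet 0.830, Silver 0.805, Blue 0.278, Green 0.138, Red 0.105.
Largest remainders: Gold, Violet, Silver receive the extra seats.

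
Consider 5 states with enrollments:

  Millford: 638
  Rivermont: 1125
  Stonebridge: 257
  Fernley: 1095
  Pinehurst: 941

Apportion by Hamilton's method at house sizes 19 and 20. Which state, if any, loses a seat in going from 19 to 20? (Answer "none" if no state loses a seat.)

At 19 seats: Millford 3, Rivermont 5, Stonebridge 1, Fernley 5, Pinehurst 5.
At 20 seats: Millford 3, Rivermont 6, Stonebridge 1, Fernley 5, Pinehurst 5.
No state's allocation decreased.

none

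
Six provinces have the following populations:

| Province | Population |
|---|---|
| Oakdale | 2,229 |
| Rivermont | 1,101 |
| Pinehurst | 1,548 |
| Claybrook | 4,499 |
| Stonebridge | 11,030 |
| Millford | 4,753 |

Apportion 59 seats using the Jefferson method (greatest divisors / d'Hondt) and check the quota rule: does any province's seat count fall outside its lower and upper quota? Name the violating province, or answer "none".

Standard quotas: Oakdale 5.227, Rivermont 2.582, Pinehurst 3.630, Claybrook 10.550, Stonebridge 25.865, Millford 11.146.
Jefferson allocation: Oakdale 5, Rivermont 2, Pinehurst 3, Claybrook 11, Stonebridge 27, Millford 11.
Stonebridge has quota 25.865 (lower 25, upper 26) but receives 27 — outside the quota interval.

Stonebridge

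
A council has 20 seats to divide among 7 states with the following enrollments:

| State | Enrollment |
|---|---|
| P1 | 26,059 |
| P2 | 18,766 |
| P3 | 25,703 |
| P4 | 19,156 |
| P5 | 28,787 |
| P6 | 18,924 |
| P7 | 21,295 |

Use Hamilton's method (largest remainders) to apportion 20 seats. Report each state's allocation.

The standard divisor is 158690/20 ≈ 7934.5.
Standard quotas: P1 3.2843, P2 2.3651, P3 3.2394, P4 2.4143, P5 3.6281, P6 2.3850, P7 2.6838.
Lower quotas: P1 3, P2 2, P3 3, P4 2, P5 3, P6 2, P7 2 (sum 17, leaving 3 seats).
Remainders in descending order: P7 0.6838, P5 0.6281, P4 0.4143, P6 0.3850, P2 0.3651, P1 0.2843, P3 0.2394.
The surplus seats go to P7, P5, P4.

P1: 3, P2: 2, P3: 3, P4: 3, P5: 4, P6: 2, P7: 3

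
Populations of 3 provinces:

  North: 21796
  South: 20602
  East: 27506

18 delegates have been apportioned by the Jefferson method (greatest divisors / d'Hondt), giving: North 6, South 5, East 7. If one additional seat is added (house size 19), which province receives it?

East

Priority for the next seat is population ÷ (current seats + 1).
Priorities: North 3113.714, South 3433.667, East 3438.250.
Highest priority: East.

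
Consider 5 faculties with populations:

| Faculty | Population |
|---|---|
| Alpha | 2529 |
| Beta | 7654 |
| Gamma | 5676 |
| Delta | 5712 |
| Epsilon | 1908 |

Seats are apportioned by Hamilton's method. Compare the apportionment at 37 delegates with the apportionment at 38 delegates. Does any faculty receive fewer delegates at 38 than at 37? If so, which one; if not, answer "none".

At 37 seats: Alpha 4, Beta 12, Gamma 9, Delta 9, Epsilon 3.
At 38 seats: Alpha 4, Beta 13, Gamma 9, Delta 9, Epsilon 3.
No faculty's allocation decreased.

none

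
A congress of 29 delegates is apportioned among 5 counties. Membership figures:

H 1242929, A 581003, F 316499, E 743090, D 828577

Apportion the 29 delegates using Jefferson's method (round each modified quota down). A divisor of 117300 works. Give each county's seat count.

H=10; A=4; F=2; E=6; D=7

With modified divisor 117300: modified quotas H 10.596, A 4.953, F 2.698, E 6.335, D 7.064.
Rounding down: H 10, A 4, F 2, E 6, D 7 (total 29).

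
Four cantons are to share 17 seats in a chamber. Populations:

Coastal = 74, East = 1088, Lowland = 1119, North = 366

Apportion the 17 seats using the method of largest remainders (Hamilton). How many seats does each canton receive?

Coastal 1, East 7, Lowland 7, North 2

The standard divisor is 2647/17 ≈ 155.706.
Standard quotas: Coastal 0.475, East 6.988, Lowland 7.187, North 2.351.
Lower quotas: Coastal 0, East 6, Lowland 7, North 2 (sum 15, leaving 2 seats).
Remainders in descending order: East 0.988, Coastal 0.475, North 0.351, Lowland 0.187.
Largest remainders: East, Coastal receive the extra seats.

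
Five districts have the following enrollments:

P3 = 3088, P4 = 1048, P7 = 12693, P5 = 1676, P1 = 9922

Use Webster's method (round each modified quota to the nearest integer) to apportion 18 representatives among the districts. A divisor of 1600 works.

With modified divisor 1600: modified quotas P3 1.930, P4 0.655, P7 7.933, P5 1.048, P1 6.201.
Rounding to the nearest integer: P3 2, P4 1, P7 8, P5 1, P1 6 (total 18).

P3 2; P4 1; P7 8; P5 1; P1 6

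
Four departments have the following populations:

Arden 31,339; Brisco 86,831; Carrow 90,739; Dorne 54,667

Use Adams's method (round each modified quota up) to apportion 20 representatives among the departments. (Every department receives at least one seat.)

Standard divisor 263576/20 ≈ 13178.8; standard quotas: Arden 2.378, Brisco 6.589, Carrow 6.885, Dorne 4.148.
Rounding up gives 3, 7, 7, 5 = 22 seats, so the divisor must be adjusted.
With modified divisor 14800: modified quotas Arden 2.118, Brisco 5.867, Carrow 6.131, Dorne 3.694.
Rounding up: Arden 3, Brisco 6, Carrow 7, Dorne 4 (total 20).

Arden 3; Brisco 6; Carrow 7; Dorne 4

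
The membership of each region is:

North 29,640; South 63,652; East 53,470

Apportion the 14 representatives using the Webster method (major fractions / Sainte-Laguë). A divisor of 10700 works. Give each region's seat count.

With modified divisor 10700: modified quotas North 2.770, South 5.949, East 4.997.
Rounding to the nearest integer: North 3, South 6, East 5 (total 14).

North 3; South 6; East 5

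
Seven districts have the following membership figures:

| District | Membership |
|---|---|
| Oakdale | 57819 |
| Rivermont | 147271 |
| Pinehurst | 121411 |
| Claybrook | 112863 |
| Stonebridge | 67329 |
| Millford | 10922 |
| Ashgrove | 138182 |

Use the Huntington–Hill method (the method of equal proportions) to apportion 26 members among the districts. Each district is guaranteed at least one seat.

Oakdale 2, Rivermont 6, Pinehurst 5, Claybrook 4, Stonebridge 3, Millford 1, Ashgrove 5

With divisor 26062: modified quotas Oakdale 2.219, Rivermont 5.651, Pinehurst 4.659, Claybrook 4.331, Stonebridge 2.583, Millford 0.419, Ashgrove 5.302.
Geometric-mean thresholds: Oakdale √(2·3)=2.449, Rivermont √(5·6)=5.477, Pinehurst √(4·5)=4.472, Claybrook √(4·5)=4.472, Stonebridge √(2·3)=2.449, Millford (min 1), Ashgrove √(5·6)=5.477.
Each quota rounded against its threshold gives Oakdale 2, Rivermont 6, Pinehurst 5, Claybrook 4, Stonebridge 3, Millford 1, Ashgrove 5 (total 26).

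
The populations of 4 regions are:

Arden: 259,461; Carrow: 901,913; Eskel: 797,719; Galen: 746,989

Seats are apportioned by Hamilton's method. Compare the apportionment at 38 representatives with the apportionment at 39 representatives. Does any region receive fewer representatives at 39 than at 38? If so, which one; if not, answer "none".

none

At 38 seats: Arden 4, Carrow 13, Eskel 11, Galen 10.
At 39 seats: Arden 4, Carrow 13, Eskel 11, Galen 11.
No region's allocation decreased.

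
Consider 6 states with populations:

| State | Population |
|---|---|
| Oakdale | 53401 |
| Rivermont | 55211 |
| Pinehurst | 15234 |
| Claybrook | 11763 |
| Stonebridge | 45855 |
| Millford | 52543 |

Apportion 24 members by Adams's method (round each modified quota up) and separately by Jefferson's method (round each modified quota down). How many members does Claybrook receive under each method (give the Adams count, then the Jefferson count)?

2 and 1

Adams: Oakdale 5, Rivermont 5, Pinehurst 2, Claybrook 2, Stonebridge 5, Millford 5.
Jefferson: Oakdale 6, Rivermont 6, Pinehurst 1, Claybrook 1, Stonebridge 5, Millford 5.
Claybrook gets 2 under Adams and 1 under Jefferson.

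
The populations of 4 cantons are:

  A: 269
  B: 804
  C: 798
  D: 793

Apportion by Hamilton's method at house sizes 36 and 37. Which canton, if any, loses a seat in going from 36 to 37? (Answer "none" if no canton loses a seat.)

At 36 seats: A 3, B 11, C 11, D 11.
At 37 seats: A 4, B 11, C 11, D 11.
No canton's allocation decreased.

none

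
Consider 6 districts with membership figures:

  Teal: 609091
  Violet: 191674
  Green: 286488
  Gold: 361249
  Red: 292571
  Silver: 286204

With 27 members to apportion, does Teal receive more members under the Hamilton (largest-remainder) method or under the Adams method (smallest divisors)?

Hamilton: Teal 8, Violet 2, Green 4, Gold 5, Red 4, Silver 4.
Adams: Teal 7, Violet 3, Green 4, Gold 5, Red 4, Silver 4.
Teal gets 8 under Hamilton and 7 under Adams.

Hamilton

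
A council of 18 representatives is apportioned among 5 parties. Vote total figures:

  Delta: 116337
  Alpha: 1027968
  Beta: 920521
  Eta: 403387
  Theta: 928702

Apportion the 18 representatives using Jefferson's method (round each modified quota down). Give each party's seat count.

Delta 0, Alpha 6, Beta 5, Eta 2, Theta 5

Standard divisor 3396915/18 ≈ 188717.5; standard quotas: Delta 0.616, Alpha 5.447, Beta 4.878, Eta 2.138, Theta 4.921.
Rounding down gives 0, 5, 4, 2, 4 = 15 seats, so the divisor must be adjusted.
With modified divisor 163100: modified quotas Delta 0.713, Alpha 6.303, Beta 5.644, Eta 2.473, Theta 5.694.
Rounding down: Delta 0, Alpha 6, Beta 5, Eta 2, Theta 5 (total 18).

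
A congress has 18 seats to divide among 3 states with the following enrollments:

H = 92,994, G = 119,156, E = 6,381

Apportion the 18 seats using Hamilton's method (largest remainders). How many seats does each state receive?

Total 218531; standard divisor 218531/18 ≈ 12140.611.
Standard quotas: H 7.6597, G 9.8147, E 0.5256.
Lower quotas: H 7, G 9, E 0 (sum 16, leaving 2 seats).
Remainders in descending order: G 0.8147, H 0.6597, E 0.5256.
Largest remainders: G, H receive the extra seats.

H 8; G 10; E 0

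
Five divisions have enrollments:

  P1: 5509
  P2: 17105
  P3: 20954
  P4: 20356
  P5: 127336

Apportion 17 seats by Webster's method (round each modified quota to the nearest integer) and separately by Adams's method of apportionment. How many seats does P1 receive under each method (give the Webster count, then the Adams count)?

0 and 1

Webster: P1 0, P2 2, P3 2, P4 2, P5 11.
Adams: P1 1, P2 2, P3 2, P4 2, P5 10.
P1 gets 0 under Webster and 1 under Adams.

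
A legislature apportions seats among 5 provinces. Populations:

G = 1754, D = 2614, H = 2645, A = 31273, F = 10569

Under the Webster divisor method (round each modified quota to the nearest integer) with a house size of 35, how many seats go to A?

Standard divisor 48855/35 ≈ 1395.857; standard quotas: G 1.257, D 1.873, H 1.895, A 22.404, F 7.572.
Rounding to the nearest integer gives G 1, D 2, H 2, A 22, F 8 — total 35, matching the house size, so no adjustment is needed.
A receives 22.

22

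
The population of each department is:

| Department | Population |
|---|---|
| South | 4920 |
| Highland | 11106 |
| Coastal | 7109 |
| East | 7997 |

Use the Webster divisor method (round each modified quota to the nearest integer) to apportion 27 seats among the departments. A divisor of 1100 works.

With modified divisor 1100: modified quotas South 4.473, Highland 10.096, Coastal 6.463, East 7.270.
Rounding to the nearest integer: South 4, Highland 10, Coastal 6, East 7 (total 27).

South: 4, Highland: 10, Coastal: 6, East: 7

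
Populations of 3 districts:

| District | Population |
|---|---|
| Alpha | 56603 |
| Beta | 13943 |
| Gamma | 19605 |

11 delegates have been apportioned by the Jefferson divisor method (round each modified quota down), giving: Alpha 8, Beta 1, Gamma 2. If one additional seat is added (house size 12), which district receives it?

Priority for the next seat is population ÷ (current seats + 1).
Priorities: Alpha 6289.222, Beta 6971.500, Gamma 6535.000.
Highest priority: Beta.

Beta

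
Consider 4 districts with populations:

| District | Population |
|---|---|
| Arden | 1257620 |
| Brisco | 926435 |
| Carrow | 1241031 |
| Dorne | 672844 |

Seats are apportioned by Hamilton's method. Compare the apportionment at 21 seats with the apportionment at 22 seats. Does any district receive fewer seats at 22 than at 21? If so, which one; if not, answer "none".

At 21 seats: Arden 6, Brisco 5, Carrow 6, Dorne 4.
At 22 seats: Arden 7, Brisco 5, Carrow 7, Dorne 3.
Dorne drops from 4 to 3.

Dorne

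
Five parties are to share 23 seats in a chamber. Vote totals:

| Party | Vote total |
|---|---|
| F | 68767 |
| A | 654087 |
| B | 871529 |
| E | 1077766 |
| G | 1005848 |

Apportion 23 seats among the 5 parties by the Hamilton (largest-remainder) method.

F: 0, A: 4, B: 6, E: 7, G: 6

Standard divisor: 3677997 ÷ 23 ≈ 159912.913.
Standard quotas: F 0.4300, A 4.0903, B 5.4500, E 6.7397, G 6.2900.
Lower quotas: F 0, A 4, B 5, E 6, G 6 (sum 21, leaving 2 seats).
Remainders in descending order: E 0.7397, B 0.4500, F 0.4300, G 0.2900, A 0.0903.
Largest remainders: E, B receive the extra seats.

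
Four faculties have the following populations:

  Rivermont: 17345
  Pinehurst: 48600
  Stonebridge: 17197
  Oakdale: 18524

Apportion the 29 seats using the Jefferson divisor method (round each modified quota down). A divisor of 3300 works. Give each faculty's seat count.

With modified divisor 3300: modified quotas Rivermont 5.256, Pinehurst 14.727, Stonebridge 5.211, Oakdale 5.613.
Rounding down: Rivermont 5, Pinehurst 14, Stonebridge 5, Oakdale 5 (total 29).

Rivermont: 5; Pinehurst: 14; Stonebridge: 5; Oakdale: 5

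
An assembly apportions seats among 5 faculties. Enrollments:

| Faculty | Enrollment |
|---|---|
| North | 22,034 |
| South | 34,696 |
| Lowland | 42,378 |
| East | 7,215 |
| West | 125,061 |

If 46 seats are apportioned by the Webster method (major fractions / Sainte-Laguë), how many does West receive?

Standard divisor 231384/46 ≈ 5030.087; standard quotas: North 4.380, South 6.898, Lowland 8.425, East 1.434, West 24.863.
Rounding to the nearest integer gives 4, 7, 8, 1, 25 = 45 seats, so the divisor must be adjusted.
With modified divisor 4940: modified quotas North 4.460, South 7.023, Lowland 8.579, East 1.461, West 25.316.
Rounding to the nearest integer: North 4, South 7, Lowland 9, East 1, West 25 (total 46).
West receives 25.

25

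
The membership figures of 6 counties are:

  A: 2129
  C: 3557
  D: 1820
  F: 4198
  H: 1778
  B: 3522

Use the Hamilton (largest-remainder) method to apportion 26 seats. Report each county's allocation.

Total 17004; standard divisor 17004/26 = 654.
Standard quotas: A 3.255, C 5.439, D 2.783, F 6.419, H 2.719, B 5.385.
Lower quotas: A 3, C 5, D 2, F 6, H 2, B 5 (sum 23, leaving 3 seats).
Remainders in descending order: D 0.783, H 0.719, C 0.439, F 0.419, B 0.385, A 0.255.
Largest remainders: D, H, C receive the extra seats.

A: 3; C: 6; D: 3; F: 6; H: 3; B: 5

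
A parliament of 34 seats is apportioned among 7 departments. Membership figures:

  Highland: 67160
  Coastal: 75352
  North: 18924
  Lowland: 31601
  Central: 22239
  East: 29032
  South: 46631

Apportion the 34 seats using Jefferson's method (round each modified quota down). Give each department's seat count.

Standard divisor 290939/34 ≈ 8557.029; standard quotas: Highland 7.849, Coastal 8.806, North 2.212, Lowland 3.693, Central 2.599, East 3.393, South 5.449.
Rounding down gives 7, 8, 2, 3, 2, 3, 5 = 30 seats, so the divisor must be adjusted.
With modified divisor 7700: modified quotas Highland 8.722, Coastal 9.786, North 2.458, Lowland 4.104, Central 2.888, East 3.770, South 6.056.
Rounding down: Highland 8, Coastal 9, North 2, Lowland 4, Central 2, East 3, South 6 (total 34).

Highland 8, Coastal 9, North 2, Lowland 4, Central 2, East 3, South 6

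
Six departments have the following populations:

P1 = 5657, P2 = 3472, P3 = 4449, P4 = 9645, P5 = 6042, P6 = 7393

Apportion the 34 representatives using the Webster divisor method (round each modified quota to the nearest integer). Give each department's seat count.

Standard divisor 36658/34 ≈ 1078.176; standard quotas: P1 5.247, P2 3.220, P3 4.126, P4 8.946, P5 5.604, P6 6.857.
Rounding to the nearest integer gives P1 5, P2 3, P3 4, P4 9, P5 6, P6 7 — total 34, matching the house size, so no adjustment is needed.

P1=5, P2=3, P3=4, P4=9, P5=6, P6=7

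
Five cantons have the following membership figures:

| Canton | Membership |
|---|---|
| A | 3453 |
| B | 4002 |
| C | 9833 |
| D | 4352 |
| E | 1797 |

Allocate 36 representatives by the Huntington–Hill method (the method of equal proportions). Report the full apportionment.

With divisor 653: modified quotas A 5.288, B 6.129, C 15.058, D 6.665, E 2.752.
Geometric-mean thresholds: A √(5·6)=5.477, B √(6·7)=6.481, C √(15·16)=15.492, D √(6·7)=6.481, E √(2·3)=2.449.
Each quota rounded against its threshold gives A 5, B 6, C 15, D 7, E 3 (total 36).

A: 5, B: 6, C: 15, D: 7, E: 3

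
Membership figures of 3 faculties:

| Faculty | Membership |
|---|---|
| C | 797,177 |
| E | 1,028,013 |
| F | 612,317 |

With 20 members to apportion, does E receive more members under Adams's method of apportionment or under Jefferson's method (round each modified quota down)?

Adams: C 7, E 8, F 5.
Jefferson: C 6, E 9, F 5.
E gets 8 under Adams and 9 under Jefferson.

Jefferson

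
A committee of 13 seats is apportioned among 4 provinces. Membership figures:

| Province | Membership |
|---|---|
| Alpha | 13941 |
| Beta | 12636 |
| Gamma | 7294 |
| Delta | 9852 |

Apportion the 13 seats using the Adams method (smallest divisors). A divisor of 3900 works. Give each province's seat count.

Alpha: 4; Beta: 4; Gamma: 2; Delta: 3

With modified divisor 3900: modified quotas Alpha 3.575, Beta 3.240, Gamma 1.870, Delta 2.526.
Rounding up: Alpha 4, Beta 4, Gamma 2, Delta 3 (total 13).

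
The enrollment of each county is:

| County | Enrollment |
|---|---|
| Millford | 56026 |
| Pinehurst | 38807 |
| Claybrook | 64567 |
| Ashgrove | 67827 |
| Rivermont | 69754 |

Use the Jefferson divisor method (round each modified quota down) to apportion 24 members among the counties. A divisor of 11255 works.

Millford 4, Pinehurst 3, Claybrook 5, Ashgrove 6, Rivermont 6

With modified divisor 11255: modified quotas Millford 4.978, Pinehurst 3.448, Claybrook 5.737, Ashgrove 6.026, Rivermont 6.198.
Rounding down: Millford 4, Pinehurst 3, Claybrook 5, Ashgrove 6, Rivermont 6 (total 24).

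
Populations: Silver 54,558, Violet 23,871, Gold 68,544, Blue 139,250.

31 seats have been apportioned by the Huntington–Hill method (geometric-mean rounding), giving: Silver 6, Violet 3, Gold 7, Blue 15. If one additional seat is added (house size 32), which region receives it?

Priority for the next seat is population ÷ (√(s·(s+1))).
Priorities: Silver 8418.482, Violet 6890.964, Gold 9159.577, Blue 8988.549.
Highest priority: Gold.

Gold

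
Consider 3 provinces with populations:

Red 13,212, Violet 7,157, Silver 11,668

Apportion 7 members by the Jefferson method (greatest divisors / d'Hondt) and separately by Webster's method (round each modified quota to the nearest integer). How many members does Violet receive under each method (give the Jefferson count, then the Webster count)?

Jefferson: Red 3, Violet 1, Silver 3.
Webster: Red 3, Violet 2, Silver 2.
Violet gets 1 under Jefferson and 2 under Webster.

1 and 2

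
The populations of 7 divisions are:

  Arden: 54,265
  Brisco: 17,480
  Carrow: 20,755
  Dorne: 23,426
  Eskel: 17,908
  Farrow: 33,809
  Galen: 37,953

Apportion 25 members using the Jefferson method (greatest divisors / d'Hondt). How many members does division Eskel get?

Standard divisor 205596/25 ≈ 8223.84; standard quotas: Arden 6.598, Brisco 2.126, Carrow 2.524, Dorne 2.849, Eskel 2.178, Farrow 4.111, Galen 4.615.
Rounding down gives 6, 2, 2, 2, 2, 4, 4 = 22 seats, so the divisor must be adjusted.
With modified divisor 7300: modified quotas Arden 7.434, Brisco 2.395, Carrow 2.843, Dorne 3.209, Eskel 2.453, Farrow 4.631, Galen 5.199.
Rounding down: Arden 7, Brisco 2, Carrow 2, Dorne 3, Eskel 2, Farrow 4, Galen 5 (total 25).
Eskel receives 2.

2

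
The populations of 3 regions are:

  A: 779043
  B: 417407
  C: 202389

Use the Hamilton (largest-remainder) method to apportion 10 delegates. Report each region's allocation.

Total 1398839; standard divisor 1398839/10 ≈ 139883.9.
Standard quotas: A 5.5692, B 2.9840, C 1.4468.
Lower quotas: A 5, B 2, C 1 (sum 8, leaving 2 seats).
Remainders in descending order: B 0.9840, A 0.5692, C 0.4468.
Largest remainders: B, A receive the extra seats.

A: 6; B: 3; C: 1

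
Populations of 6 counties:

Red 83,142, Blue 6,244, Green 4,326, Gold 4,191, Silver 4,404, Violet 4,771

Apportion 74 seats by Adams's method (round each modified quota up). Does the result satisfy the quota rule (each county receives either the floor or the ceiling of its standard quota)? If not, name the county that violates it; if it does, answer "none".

Red

Standard quotas: Red 57.458, Blue 4.315, Green 2.990, Gold 2.896, Silver 3.044, Violet 3.297.
Adams allocation: Red 56, Blue 5, Green 3, Gold 3, Silver 3, Violet 4.
Red has quota 57.458 (lower 57, upper 58) but receives 56 — outside the quota interval.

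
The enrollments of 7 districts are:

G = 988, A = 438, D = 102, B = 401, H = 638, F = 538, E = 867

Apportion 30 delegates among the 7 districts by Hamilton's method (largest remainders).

G 7, A 3, D 1, B 3, H 5, F 4, E 7

The standard divisor is 3972/30 ≈ 132.4.
Standard quotas: G 7.462, A 3.308, D 0.770, B 3.029, H 4.819, F 4.063, E 6.548.
Lower quotas: G 7, A 3, D 0, B 3, H 4, F 4, E 6 (sum 27, leaving 3 seats).
Remainders in descending order: H 0.819, D 0.770, E 0.548, G 0.462, A 0.308, F 0.063, B 0.029.
Largest remainders: H, D, E receive the extra seats.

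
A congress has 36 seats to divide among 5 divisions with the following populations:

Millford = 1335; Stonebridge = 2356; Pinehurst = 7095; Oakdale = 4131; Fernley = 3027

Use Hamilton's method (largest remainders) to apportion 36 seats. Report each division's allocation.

Millford=3, Stonebridge=5, Pinehurst=14, Oakdale=8, Fernley=6

The standard divisor is 17944/36 ≈ 498.444.
Standard quotas: Millford 2.6783, Stonebridge 4.7267, Pinehurst 14.2343, Oakdale 8.2878, Fernley 6.0729.
Lower quotas: Millford 2, Stonebridge 4, Pinehurst 14, Oakdale 8, Fernley 6 (sum 34, leaving 2 seats).
Remainders in descending order: Stonebridge 0.7267, Millford 0.6783, Oakdale 0.2878, Pinehurst 0.2343, Fernley 0.0729.
The surplus seats go to Stonebridge, Millford.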